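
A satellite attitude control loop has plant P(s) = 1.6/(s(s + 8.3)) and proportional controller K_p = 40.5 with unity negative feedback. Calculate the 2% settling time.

From 1 + K_pP(s) = 0: s² + 8.3s + 64.8 = 0 ⇒ ω_n = 8.05, ζ = 0.5155.
2% settling time T_s ≈ 4/(ζω_n) = 4/4.15 = 0.964 s.

T_s ≈ 0.964 s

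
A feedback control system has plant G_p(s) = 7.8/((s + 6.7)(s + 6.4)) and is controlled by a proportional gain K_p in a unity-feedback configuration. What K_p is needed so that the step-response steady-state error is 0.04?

The loop is type 0, so e_ss(step) = 1/(1 + K_pos) with K_pos = K_p·G_p(0).
G_p(0) = 0.1819. Require 1/(1 + K_p·0.1819) = 0.04, so 1 + 0.1819·K_p = 25.
K_p = (25 − 1)/0.1819 = 132.

K_p = 132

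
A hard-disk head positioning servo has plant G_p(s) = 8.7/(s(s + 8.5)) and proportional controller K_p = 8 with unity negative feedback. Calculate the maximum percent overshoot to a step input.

The closed-loop denominator s² + 8.5s + 69.6 gives ω_n = √69.6 = 8.343 and ζ = 8.5/(2ω_n) = 0.5094.
%OS = 100·exp(−πζ/√(1−ζ²)) = 100·exp(−π·0.5094/√0.7405) = 15.6%.

15.6%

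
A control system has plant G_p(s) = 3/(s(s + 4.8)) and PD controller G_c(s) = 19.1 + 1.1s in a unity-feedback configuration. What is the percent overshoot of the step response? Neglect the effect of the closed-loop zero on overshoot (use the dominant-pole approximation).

13.7%

Forward path: (19.1 + 1.1s)·3/(s(s+4.8)). The closed-loop characteristic equation is s² + (4.8 + 3·1.1)s + 3·19.1 = 0.
That is s² + 8.1s + 57.3 = 0, so ω_n = 7.57 rad/s and ζ = 8.1/(2·7.57) = 0.535.
%OS = 100·exp(−πζ/√(1−ζ²)) = 13.7%.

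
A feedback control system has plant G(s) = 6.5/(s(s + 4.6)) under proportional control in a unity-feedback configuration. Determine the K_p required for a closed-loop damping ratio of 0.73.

K_p = 1.53

Closed-loop characteristic equation: s² + 4.6s + K_p·6.5 = 0.
So ω_n = √(6.5K_p) and 2ζω_n = 4.6, giving ζ = 4.6/(2√(6.5K_p)).
Setting ζ = 0.73: √(6.5K_p) = 4.6/(2·0.73) = 3.151, so K_p = 9.927/6.5 = 1.53.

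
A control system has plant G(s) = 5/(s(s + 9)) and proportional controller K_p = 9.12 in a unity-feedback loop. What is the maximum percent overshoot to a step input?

6.03%

From 1 + K_pG(s) = 0: s² + 9s + 45.6 = 0 ⇒ ω_n = 6.753, ζ = 0.6664.
%OS = 100·exp(−πζ/√(1−ζ²)) = 100·exp(−π·0.6664/√0.5559) = 6.03%.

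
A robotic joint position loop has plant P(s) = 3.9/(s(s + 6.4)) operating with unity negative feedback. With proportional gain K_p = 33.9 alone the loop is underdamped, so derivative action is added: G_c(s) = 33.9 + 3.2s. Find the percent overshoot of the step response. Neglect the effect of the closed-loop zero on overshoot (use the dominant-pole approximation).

1.09%

Forward path: (33.9 + 3.2s)·3.9/(s(s+6.4)). The closed-loop characteristic equation is s² + (6.4 + 3.9·3.2)s + 3.9·33.9 = 0.
That is s² + 18.88s + 132.2 = 0, so ω_n = 11.5 rad/s and ζ = 18.88/(2·11.5) = 0.821.
%OS = 100·exp(−πζ/√(1−ζ²)) = 1.09%.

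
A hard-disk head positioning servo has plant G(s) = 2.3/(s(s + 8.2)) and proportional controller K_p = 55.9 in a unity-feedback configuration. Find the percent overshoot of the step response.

From 1 + K_pG(s) = 0: s² + 8.2s + 128.6 = 0 ⇒ ω_n = 11.34, ζ = 0.3616.
%OS = 100·exp(−πζ/√(1−ζ²)) = 100·exp(−π·0.3616/√0.8693) = 29.6%.

29.6%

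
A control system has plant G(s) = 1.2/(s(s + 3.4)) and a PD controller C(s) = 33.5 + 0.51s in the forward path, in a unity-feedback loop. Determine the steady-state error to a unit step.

The open loop C(s)G(s) has a pole at the origin (type 1), so the static position error constant is infinite and e_ss = 1/(1+∞) = 0.

0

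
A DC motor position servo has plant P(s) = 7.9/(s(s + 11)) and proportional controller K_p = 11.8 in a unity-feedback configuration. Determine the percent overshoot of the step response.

11.3%

Closed-loop characteristic equation: s² + 11s + 93.22 = 0, so ω_n = 9.655 rad/s and ζ = 11/(2·9.655) = 0.5697.
%OS = 100·exp(−πζ/√(1−ζ²)) = 100·exp(−π·0.5697/√0.6755) = 11.3%.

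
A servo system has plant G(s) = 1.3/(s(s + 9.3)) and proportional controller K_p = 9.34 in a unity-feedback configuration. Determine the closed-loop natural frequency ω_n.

ω_n = 3.48 rad/s

1 + K_p·G(s) = 0 gives s² + 9.3s + 12.14 = 0.
Matching s² + 2ζω_n s + ω_n²: ω_n = √12.14 = 3.485 rad/s and 2ζω_n = 9.3, so ζ = 9.3/(2·3.485) = 1.33.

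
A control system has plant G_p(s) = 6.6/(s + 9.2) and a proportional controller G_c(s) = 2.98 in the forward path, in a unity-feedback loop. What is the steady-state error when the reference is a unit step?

The loop is type 0. Static position error constant K_pos = G_c(0)·G_p(0) = 2.98·0.7174 = 2.138.
Steady-state error to a unit step: e_ss = 1/(1+K_pos) = 1/3.138 = 0.319.

0.319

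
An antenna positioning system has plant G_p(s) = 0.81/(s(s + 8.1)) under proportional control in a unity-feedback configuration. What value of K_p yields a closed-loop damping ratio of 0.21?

K_p = 459

Closed-loop characteristic equation: s² + 8.1s + K_p·0.81 = 0.
So ω_n = √(0.81K_p) and 2ζω_n = 8.1, giving ζ = 8.1/(2√(0.81K_p)).
Setting ζ = 0.21: √(0.81K_p) = 8.1/(2·0.21) = 19.29, so K_p = 371.9/0.81 = 459.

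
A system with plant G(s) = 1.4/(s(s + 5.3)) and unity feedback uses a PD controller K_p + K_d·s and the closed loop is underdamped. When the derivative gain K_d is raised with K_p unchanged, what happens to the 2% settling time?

decrease

Characteristic equation s² + (5.3 + 1.4K_d)s + 1.4K_p = 0: raising K_d increases ζω_n = (5.3+1.4K_d)/2 while the loop stays underdamped, so T_s ≈ 4/(ζω_n) decreases.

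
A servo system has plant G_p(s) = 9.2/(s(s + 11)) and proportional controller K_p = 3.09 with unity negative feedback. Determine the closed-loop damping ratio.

The closed-loop denominator is s(s+11) + 3.09·9.2 = s² + 11s + 28.43.
Matching s² + 2ζω_n s + ω_n²: ω_n = √28.43 = 5.332 rad/s and 2ζω_n = 11, so ζ = 11/(2·5.332) = 1.03.

ζ = 1.03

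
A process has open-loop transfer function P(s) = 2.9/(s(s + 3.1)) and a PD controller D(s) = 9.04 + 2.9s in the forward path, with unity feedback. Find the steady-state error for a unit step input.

The open loop D(s)P(s) has a pole at the origin (type 1), so the static position error constant is infinite and e_ss = 1/(1+∞) = 0.

0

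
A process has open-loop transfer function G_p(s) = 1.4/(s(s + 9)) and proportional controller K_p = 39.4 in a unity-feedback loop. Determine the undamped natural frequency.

1 + K_p·G_p(s) = 0 gives s² + 9s + 55.16 = 0.
Matching s² + 2ζω_n s + ω_n²: ω_n = √55.16 = 7.427 rad/s and 2ζω_n = 9, so ζ = 9/(2·7.427) = 0.606.

ω_n = 7.43 rad/s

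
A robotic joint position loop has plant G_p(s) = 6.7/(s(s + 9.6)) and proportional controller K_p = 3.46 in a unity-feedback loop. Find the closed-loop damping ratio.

1 + K_p·G_p(s) = 0 gives s² + 9.6s + 23.18 = 0.
So ω_n² = 23.18 ⇒ ω_n = 4.815 rad/s, and ζ = 9.6/(2ω_n) = 0.997.

ζ = 0.997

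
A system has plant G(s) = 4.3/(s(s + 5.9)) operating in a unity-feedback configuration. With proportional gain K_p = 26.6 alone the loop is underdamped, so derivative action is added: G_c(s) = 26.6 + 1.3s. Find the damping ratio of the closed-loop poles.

ζ = 0.537

Forward path: (26.6 + 1.3s)·4.3/(s(s+5.9)). The closed-loop characteristic equation is s² + (5.9 + 4.3·1.3)s + 4.3·26.6 = 0.
That is s² + 11.49s + 114.4 = 0, so ω_n = 10.69 rad/s and ζ = 11.49/(2·10.69) = 0.5372.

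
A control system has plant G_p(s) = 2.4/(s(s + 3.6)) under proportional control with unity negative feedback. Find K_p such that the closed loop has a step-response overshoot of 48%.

K_p = 26.1

From %OS = 100·exp(−πζ/√(1−ζ²)) = 48%, ζ = −ln(0.48)/√(π²+ln²(0.48)) = 0.2275.
Characteristic equation s² + 3.6s + 2.4K_p = 0 gives ζ = 3.6/(2√(2.4K_p)).
Setting ζ = 0.2275: √(2.4K_p) = 3.6/(2·0.2275) = 7.912, so K_p = 62.6/2.4 = 26.1.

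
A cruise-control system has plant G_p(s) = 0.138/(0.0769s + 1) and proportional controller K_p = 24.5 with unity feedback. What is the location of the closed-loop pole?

s = -56.97

Closed loop: T(s) = K_p·G_p/(1+K_p·G_p) = 3.381/(0.0769s + 1 + 3.381), with pole at s = −(1 + 3.381)/0.0769 = −56.97.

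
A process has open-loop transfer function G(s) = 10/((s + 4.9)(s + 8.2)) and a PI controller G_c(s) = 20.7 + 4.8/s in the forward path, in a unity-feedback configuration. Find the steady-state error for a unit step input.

The open loop G_c(s)G(s) has a pole at the origin (type 1), so the static position error constant is infinite and e_ss = 1/(1+∞) = 0.

0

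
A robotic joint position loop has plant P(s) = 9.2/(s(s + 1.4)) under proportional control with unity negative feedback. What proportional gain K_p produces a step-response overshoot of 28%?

K_p = 0.378

From %OS = 100·exp(−πζ/√(1−ζ²)) = 28%, ζ = −ln(0.28)/√(π²+ln²(0.28)) = 0.3755.
Characteristic equation s² + 1.4s + 9.2K_p = 0 gives ζ = 1.4/(2√(9.2K_p)).
Setting ζ = 0.3755: √(9.2K_p) = 1.4/(2·0.3755) = 1.864, so K_p = 3.474/9.2 = 0.378.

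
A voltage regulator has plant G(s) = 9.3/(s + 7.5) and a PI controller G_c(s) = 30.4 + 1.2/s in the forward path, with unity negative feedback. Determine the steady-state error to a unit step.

0

The open loop G_c(s)G(s) has a pole at the origin (type 1), so the static position error constant is infinite and e_ss = 1/(1+∞) = 0.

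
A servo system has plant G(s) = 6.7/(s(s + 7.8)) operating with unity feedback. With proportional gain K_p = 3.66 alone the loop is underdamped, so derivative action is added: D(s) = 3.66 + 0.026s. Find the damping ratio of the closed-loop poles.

ζ = 0.805

Forward path: (3.66 + 0.026s)·6.7/(s(s+7.8)). The closed-loop characteristic equation is s² + (7.8 + 6.7·0.026)s + 6.7·3.66 = 0.
That is s² + 7.974s + 24.52 = 0, so ω_n = 4.952 rad/s and ζ = 7.974/(2·4.952) = 0.8052.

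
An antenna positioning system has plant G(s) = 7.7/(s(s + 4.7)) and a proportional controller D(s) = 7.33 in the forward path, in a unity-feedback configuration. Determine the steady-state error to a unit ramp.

The loop has one pole at the origin (type 1). Velocity error constant K_v = lim_{s→0} s·D(s)G(s) = 7.33·7.7/4.7 = 12.01.
Steady-state error to a unit ramp: e_ss = 1/K_v = 0.0833.

0.0833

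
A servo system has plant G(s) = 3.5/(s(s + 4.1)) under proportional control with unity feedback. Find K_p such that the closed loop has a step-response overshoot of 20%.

K_p = 5.78

From %OS = 100·exp(−πζ/√(1−ζ²)) = 20%, ζ = −ln(0.2)/√(π²+ln²(0.2)) = 0.4559.
Characteristic equation s² + 4.1s + 3.5K_p = 0 gives ζ = 4.1/(2√(3.5K_p)).
Setting ζ = 0.4559: √(3.5K_p) = 4.1/(2·0.4559) = 4.496, so K_p = 20.21/3.5 = 5.78.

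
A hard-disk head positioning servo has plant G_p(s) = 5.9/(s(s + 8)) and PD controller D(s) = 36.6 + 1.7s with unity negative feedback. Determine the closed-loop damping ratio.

Forward path: (36.6 + 1.7s)·5.9/(s(s+8)). The closed-loop characteristic equation is s² + (8 + 5.9·1.7)s + 5.9·36.6 = 0.
That is s² + 18.03s + 215.9 = 0, so ω_n = 14.69 rad/s and ζ = 18.03/(2·14.69) = 0.6135.

ζ = 0.613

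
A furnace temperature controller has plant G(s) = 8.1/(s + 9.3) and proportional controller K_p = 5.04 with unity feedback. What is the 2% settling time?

Closed-loop transfer function: T(s) = K_p·G(s)/(1 + K_p·G(s)) = 40.82/(s + 9.3 + 40.82) = 40.82/(s + 50.12).
Time constant τ = 1/50.12 = 0.01995 s, so the 2% settling time is about 4τ = 0.0798 s.

T_s ≈ 0.0798 s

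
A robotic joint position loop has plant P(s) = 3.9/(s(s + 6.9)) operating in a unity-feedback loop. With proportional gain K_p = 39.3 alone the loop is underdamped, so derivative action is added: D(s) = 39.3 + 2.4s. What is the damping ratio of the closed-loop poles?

ζ = 0.657

Forward path: (39.3 + 2.4s)·3.9/(s(s+6.9)). The closed-loop characteristic equation is s² + (6.9 + 3.9·2.4)s + 3.9·39.3 = 0.
That is s² + 16.26s + 153.3 = 0, so ω_n = 12.38 rad/s and ζ = 16.26/(2·12.38) = 0.6567.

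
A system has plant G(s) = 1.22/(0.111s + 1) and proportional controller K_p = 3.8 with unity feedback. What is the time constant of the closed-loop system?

τ = 0.0197 s

Closed loop: T(s) = K_p·G/(1+K_p·G) = 4.636/(0.111s + 1 + 4.636), with pole at s = −(1 + 4.636)/0.111 = −50.77.
Closed-loop time constant τ = 1/50.77 = 0.0197 s.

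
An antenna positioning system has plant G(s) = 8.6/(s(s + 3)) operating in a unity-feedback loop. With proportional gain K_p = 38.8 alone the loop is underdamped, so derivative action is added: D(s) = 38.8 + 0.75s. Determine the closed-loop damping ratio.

Forward path: (38.8 + 0.75s)·8.6/(s(s+3)). The closed-loop characteristic equation is s² + (3 + 8.6·0.75)s + 8.6·38.8 = 0.
That is s² + 9.45s + 333.7 = 0, so ω_n = 18.27 rad/s and ζ = 9.45/(2·18.27) = 0.2587.

ζ = 0.259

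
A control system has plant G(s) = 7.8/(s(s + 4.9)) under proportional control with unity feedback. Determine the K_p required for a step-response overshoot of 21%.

K_p = 3.89

From %OS = 100·exp(−πζ/√(1−ζ²)) = 21%, ζ = −ln(0.21)/√(π²+ln²(0.21)) = 0.4449.
Characteristic equation s² + 4.9s + 7.8K_p = 0 gives ζ = 4.9/(2√(7.8K_p)).
Setting ζ = 0.4449: √(7.8K_p) = 4.9/(2·0.4449) = 5.507, so K_p = 30.33/7.8 = 3.89.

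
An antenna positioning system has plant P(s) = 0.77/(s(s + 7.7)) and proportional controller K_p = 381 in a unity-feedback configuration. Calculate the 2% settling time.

The closed-loop denominator s² + 7.7s + 293.4 gives ω_n = √293.4 = 17.13 and ζ = 7.7/(2ω_n) = 0.2248.
2% settling time T_s ≈ 4/(ζω_n) = 4/3.85 = 1.04 s.

T_s ≈ 1.04 s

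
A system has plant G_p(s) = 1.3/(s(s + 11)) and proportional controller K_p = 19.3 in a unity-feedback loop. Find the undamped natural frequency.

ω_n = 5.01 rad/s

The closed-loop denominator is s(s+11) + 19.3·1.3 = s² + 11s + 25.09.
Matching s² + 2ζω_n s + ω_n²: ω_n = √25.09 = 5.009 rad/s and 2ζω_n = 11, so ζ = 11/(2·5.009) = 1.1.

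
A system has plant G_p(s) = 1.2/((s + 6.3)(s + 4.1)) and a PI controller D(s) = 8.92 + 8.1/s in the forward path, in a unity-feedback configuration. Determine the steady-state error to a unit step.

0

The open loop D(s)G_p(s) has a pole at the origin (type 1), so the static position error constant is infinite and e_ss = 1/(1+∞) = 0.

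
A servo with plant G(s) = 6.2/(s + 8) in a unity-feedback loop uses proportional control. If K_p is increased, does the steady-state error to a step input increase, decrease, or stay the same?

e_ss = 1/(1 + K_p·G(0)); a larger K_p raises the denominator, so e_ss decreases.

decrease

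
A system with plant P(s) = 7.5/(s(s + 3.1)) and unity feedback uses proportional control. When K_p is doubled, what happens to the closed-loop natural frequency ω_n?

ω_n = √(7.5·K_p), which grows with K_p.

increase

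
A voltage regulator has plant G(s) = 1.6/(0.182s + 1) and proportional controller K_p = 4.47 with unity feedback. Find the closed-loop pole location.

s = -44.79

Closed loop: T(s) = K_p·G/(1+K_p·G) = 7.152/(0.182s + 1 + 7.152), with pole at s = −(1 + 7.152)/0.182 = −44.79.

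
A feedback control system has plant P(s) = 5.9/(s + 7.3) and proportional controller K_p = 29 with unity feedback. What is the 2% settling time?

T_s ≈ 0.0224 s

Closed-loop transfer function: T(s) = K_p·P(s)/(1 + K_p·P(s)) = 171.1/(s + 7.3 + 171.1) = 171.1/(s + 178.4).
Time constant τ = 1/178.4 = 0.005605 s, so the 2% settling time is about 4τ = 0.0224 s.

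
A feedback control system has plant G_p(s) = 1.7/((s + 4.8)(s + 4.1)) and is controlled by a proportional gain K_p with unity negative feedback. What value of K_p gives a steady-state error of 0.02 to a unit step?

K_p = 567

For a type-0 loop with proportional control, e_ss = 1/(1 + K_p·G_p(0)).
G_p(0) = 0.08638. Require 1/(1 + K_p·0.08638) = 0.02, so 1 + 0.08638·K_p = 50.
K_p = (50 − 1)/0.08638 = 567.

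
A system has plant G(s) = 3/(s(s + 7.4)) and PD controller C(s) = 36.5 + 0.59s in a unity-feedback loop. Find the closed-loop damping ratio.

ζ = 0.438

Forward path: (36.5 + 0.59s)·3/(s(s+7.4)). The closed-loop characteristic equation is s² + (7.4 + 3·0.59)s + 3·36.5 = 0.
That is s² + 9.17s + 109.5 = 0, so ω_n = 10.46 rad/s and ζ = 9.17/(2·10.46) = 0.4382.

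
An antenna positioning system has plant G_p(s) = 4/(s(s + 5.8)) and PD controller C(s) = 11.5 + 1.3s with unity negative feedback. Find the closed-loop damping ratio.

ζ = 0.811

Forward path: (11.5 + 1.3s)·4/(s(s+5.8)). The closed-loop characteristic equation is s² + (5.8 + 4·1.3)s + 4·11.5 = 0.
That is s² + 11s + 46 = 0, so ω_n = 6.782 rad/s and ζ = 11/(2·6.782) = 0.8109.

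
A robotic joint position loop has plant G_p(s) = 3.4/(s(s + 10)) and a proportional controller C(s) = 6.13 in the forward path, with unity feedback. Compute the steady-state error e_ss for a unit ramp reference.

The loop has one pole at the origin (type 1). Velocity error constant K_v = lim_{s→0} s·C(s)G_p(s) = 6.13·3.4/10 = 2.084.
Steady-state error to a unit ramp: e_ss = 1/K_v = 0.48.

0.48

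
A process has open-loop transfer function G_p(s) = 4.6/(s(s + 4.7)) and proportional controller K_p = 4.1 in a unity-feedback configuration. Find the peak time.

The closed-loop denominator s² + 4.7s + 18.86 gives ω_n = √18.86 = 4.343 and ζ = 4.7/(2ω_n) = 0.5411.
Damped frequency ω_d = ω_n√(1−ζ²) = 3.652 rad/s, so peak time T_p = π/ω_d = 0.86 s.

T_p = 0.86 s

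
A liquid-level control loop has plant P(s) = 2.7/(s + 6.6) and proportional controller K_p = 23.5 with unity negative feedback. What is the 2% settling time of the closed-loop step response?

Closed-loop transfer function: T(s) = K_p·P(s)/(1 + K_p·P(s)) = 63.45/(s + 6.6 + 63.45) = 63.45/(s + 70.05).
Time constant τ = 1/70.05 = 0.01428 s, so the 2% settling time is about 4τ = 0.0571 s.

T_s ≈ 0.0571 s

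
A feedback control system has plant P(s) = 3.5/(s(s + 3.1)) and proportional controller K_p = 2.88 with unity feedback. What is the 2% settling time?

The closed-loop denominator s² + 3.1s + 10.08 gives ω_n = √10.08 = 3.175 and ζ = 3.1/(2ω_n) = 0.4882.
2% settling time T_s ≈ 4/(ζω_n) = 4/1.55 = 2.58 s.

T_s ≈ 2.58 s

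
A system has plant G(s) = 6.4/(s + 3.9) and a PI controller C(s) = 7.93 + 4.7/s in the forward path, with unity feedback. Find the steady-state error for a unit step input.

0

The open loop C(s)G(s) has a pole at the origin (type 1), so the static position error constant is infinite and e_ss = 1/(1+∞) = 0.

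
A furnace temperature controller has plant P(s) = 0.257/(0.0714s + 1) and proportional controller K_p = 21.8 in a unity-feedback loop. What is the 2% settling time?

T_s ≈ 0.0433 s

Closed loop: T(s) = K_p·P/(1+K_p·P) = 5.603/(0.0714s + 1 + 5.603), with pole at s = −(1 + 5.603)/0.0714 = −92.47.
τ = 1/92.47 = 0.01081 s, so 2% settling time ≈ 4τ = 0.0433 s.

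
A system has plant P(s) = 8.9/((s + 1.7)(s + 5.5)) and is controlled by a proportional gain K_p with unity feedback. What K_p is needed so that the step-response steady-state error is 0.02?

K_p = 51.5

The loop is type 0, so e_ss(step) = 1/(1 + K_pos) with K_pos = K_p·P(0).
P(0) = 0.9519. Require 1/(1 + K_p·0.9519) = 0.02, so 1 + 0.9519·K_p = 50.
K_p = (50 − 1)/0.9519 = 51.5.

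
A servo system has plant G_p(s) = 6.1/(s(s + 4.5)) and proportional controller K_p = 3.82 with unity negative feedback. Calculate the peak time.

From 1 + K_pG_p(s) = 0: s² + 4.5s + 23.3 = 0 ⇒ ω_n = 4.827, ζ = 0.4661.
Damped frequency ω_d = ω_n√(1−ζ²) = 4.271 rad/s, so peak time T_p = π/ω_d = 0.736 s.

T_p = 0.736 s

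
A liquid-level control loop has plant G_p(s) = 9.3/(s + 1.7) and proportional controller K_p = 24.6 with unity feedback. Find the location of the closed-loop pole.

Closed-loop transfer function: T(s) = K_p·G_p(s)/(1 + K_p·G_p(s)) = 228.8/(s + 1.7 + 228.8) = 228.8/(s + 230.5).
The closed-loop pole is at s = −230.5.

s = -230.5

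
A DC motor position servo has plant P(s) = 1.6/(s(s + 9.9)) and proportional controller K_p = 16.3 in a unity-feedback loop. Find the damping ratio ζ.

The closed-loop denominator is s(s+9.9) + 16.3·1.6 = s² + 9.9s + 26.08.
So ω_n² = 26.08 ⇒ ω_n = 5.107 rad/s, and ζ = 9.9/(2ω_n) = 0.969.

ζ = 0.969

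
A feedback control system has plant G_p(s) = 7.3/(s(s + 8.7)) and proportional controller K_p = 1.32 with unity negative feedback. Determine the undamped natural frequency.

The closed-loop denominator is s(s+8.7) + 1.32·7.3 = s² + 8.7s + 9.636.
Matching s² + 2ζω_n s + ω_n²: ω_n = √9.636 = 3.104 rad/s and 2ζω_n = 8.7, so ζ = 8.7/(2·3.104) = 1.4.

ω_n = 3.1 rad/s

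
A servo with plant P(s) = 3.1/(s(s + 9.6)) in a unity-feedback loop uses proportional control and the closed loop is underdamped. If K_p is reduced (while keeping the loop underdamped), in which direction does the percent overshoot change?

decrease

ζ = 9.6/(2√(3.1K_p)) rises as K_p falls; higher damping means less overshoot.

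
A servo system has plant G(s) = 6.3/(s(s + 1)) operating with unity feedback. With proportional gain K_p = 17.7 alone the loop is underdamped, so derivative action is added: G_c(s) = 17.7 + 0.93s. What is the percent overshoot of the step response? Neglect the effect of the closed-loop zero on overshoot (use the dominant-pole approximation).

Forward path: (17.7 + 0.93s)·6.3/(s(s+1)). The closed-loop characteristic equation is s² + (1 + 6.3·0.93)s + 6.3·17.7 = 0.
That is s² + 6.859s + 111.5 = 0, so ω_n = 10.56 rad/s and ζ = 6.859/(2·10.56) = 0.3248.
%OS = 100·exp(−πζ/√(1−ζ²)) = 34%.

34%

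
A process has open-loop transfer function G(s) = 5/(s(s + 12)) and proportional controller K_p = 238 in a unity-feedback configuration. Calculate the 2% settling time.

T_s ≈ 0.667 s

From 1 + K_pG(s) = 0: s² + 12s + 1190 = 0 ⇒ ω_n = 34.5, ζ = 0.1739.
2% settling time T_s ≈ 4/(ζω_n) = 4/6 = 0.667 s.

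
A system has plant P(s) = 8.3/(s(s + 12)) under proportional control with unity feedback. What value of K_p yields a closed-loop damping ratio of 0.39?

Closed-loop characteristic equation: s² + 12s + K_p·8.3 = 0.
So ω_n = √(8.3K_p) and 2ζω_n = 12, giving ζ = 12/(2√(8.3K_p)).
Setting ζ = 0.39: √(8.3K_p) = 12/(2·0.39) = 15.38, so K_p = 236.7/8.3 = 28.5.

K_p = 28.5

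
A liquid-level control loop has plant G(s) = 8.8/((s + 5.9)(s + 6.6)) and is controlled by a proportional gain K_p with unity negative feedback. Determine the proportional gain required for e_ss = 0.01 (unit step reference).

K_p = 438

The loop is type 0, so e_ss(step) = 1/(1 + K_pos) with K_pos = K_p·G(0).
G(0) = 0.226. Require 1/(1 + K_p·0.226) = 0.01, so 1 + 0.226·K_p = 100.
K_p = (100 − 1)/0.226 = 438.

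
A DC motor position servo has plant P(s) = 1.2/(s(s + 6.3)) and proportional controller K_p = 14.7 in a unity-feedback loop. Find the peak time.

The closed-loop denominator s² + 6.3s + 17.64 gives ω_n = √17.64 = 4.2 and ζ = 6.3/(2ω_n) = 0.75.
Damped frequency ω_d = ω_n√(1−ζ²) = 2.778 rad/s, so peak time T_p = π/ω_d = 1.13 s.

T_p = 1.13 s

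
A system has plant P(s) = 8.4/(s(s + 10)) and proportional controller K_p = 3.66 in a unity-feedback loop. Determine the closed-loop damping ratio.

ζ = 0.902

With unity feedback the closed-loop characteristic equation is s² + 10s + 3.66·8.4 = s² + 10s + 30.74 = 0.
So ω_n² = 30.74 ⇒ ω_n = 5.545 rad/s, and ζ = 10/(2ω_n) = 0.902.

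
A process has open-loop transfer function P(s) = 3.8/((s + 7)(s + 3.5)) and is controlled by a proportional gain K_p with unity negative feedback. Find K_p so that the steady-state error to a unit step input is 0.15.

K_p = 36.5

For a type-0 loop with proportional control, e_ss = 1/(1 + K_p·P(0)).
P(0) = 0.1551. Require 1/(1 + K_p·0.1551) = 0.15, so 1 + 0.1551·K_p = 6.667.
K_p = (6.667 − 1)/0.1551 = 36.5.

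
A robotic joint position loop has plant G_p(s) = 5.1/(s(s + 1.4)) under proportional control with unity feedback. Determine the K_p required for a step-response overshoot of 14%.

K_p = 0.341

From %OS = 100·exp(−πζ/√(1−ζ²)) = 14%, ζ = −ln(0.14)/√(π²+ln²(0.14)) = 0.5305.
Characteristic equation s² + 1.4s + 5.1K_p = 0 gives ζ = 1.4/(2√(5.1K_p)).
Setting ζ = 0.5305: √(5.1K_p) = 1.4/(2·0.5305) = 1.319, so K_p = 1.741/5.1 = 0.341.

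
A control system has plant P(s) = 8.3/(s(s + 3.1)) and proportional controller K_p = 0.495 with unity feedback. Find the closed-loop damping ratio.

ζ = 0.765

1 + K_p·P(s) = 0 gives s² + 3.1s + 4.109 = 0.
So ω_n² = 4.109 ⇒ ω_n = 2.027 rad/s, and ζ = 3.1/(2ω_n) = 0.765.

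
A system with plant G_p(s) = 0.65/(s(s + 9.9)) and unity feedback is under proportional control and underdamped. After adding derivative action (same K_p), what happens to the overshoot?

The derivative term adds K·K_d to the s-coefficient of the characteristic equation, raising 2ζω_n while ω_n is unchanged; ζ increases, so overshoot decreases.

decrease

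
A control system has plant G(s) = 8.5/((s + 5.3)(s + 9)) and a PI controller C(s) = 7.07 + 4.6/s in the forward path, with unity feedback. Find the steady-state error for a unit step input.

0

The open loop C(s)G(s) has a pole at the origin (type 1), so the static position error constant is infinite and e_ss = 1/(1+∞) = 0.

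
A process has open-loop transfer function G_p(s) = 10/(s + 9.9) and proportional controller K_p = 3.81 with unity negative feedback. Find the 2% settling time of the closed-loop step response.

Closed-loop transfer function: T(s) = K_p·G_p(s)/(1 + K_p·G_p(s)) = 38.1/(s + 9.9 + 38.1) = 38.1/(s + 48).
Time constant τ = 1/48 = 0.02083 s, so the 2% settling time is about 4τ = 0.0833 s.

T_s ≈ 0.0833 s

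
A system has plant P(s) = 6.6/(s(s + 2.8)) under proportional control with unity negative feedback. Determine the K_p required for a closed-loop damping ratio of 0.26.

Closed-loop characteristic equation: s² + 2.8s + K_p·6.6 = 0.
So ω_n = √(6.6K_p) and 2ζω_n = 2.8, giving ζ = 2.8/(2√(6.6K_p)).
Setting ζ = 0.26: √(6.6K_p) = 2.8/(2·0.26) = 5.385, so K_p = 28.99/6.6 = 4.39.

K_p = 4.39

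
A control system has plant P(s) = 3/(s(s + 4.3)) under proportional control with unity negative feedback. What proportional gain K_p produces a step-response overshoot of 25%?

K_p = 9.45

From %OS = 100·exp(−πζ/√(1−ζ²)) = 25%, ζ = −ln(0.25)/√(π²+ln²(0.25)) = 0.4037.
Characteristic equation s² + 4.3s + 3K_p = 0 gives ζ = 4.3/(2√(3K_p)).
Setting ζ = 0.4037: √(3K_p) = 4.3/(2·0.4037) = 5.326, so K_p = 28.36/3 = 9.45.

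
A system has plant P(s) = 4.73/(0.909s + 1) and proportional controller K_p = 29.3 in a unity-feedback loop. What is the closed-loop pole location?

s = -153.6

Closed loop: T(s) = K_p·P/(1+K_p·P) = 138.6/(0.909s + 1 + 138.6), with pole at s = −(1 + 138.6)/0.909 = −153.6.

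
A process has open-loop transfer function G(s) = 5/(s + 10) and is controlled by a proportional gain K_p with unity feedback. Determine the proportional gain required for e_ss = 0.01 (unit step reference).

Steady-state error for a unit step on this type-0 loop is 1/(1 + K_p·G(0)).
G(0) = 0.5. Require 1/(1 + K_p·0.5) = 0.01, so 1 + 0.5·K_p = 100.
K_p = (100 − 1)/0.5 = 198.

K_p = 198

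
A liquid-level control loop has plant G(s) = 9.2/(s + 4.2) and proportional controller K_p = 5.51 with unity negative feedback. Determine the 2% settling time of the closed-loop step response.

Closed-loop transfer function: T(s) = K_p·G(s)/(1 + K_p·G(s)) = 50.69/(s + 4.2 + 50.69) = 50.69/(s + 54.89).
Time constant τ = 1/54.89 = 0.01822 s, so the 2% settling time is about 4τ = 0.0729 s.

T_s ≈ 0.0729 s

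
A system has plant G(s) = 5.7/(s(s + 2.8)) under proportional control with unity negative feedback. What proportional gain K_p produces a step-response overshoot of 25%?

K_p = 2.11

From %OS = 100·exp(−πζ/√(1−ζ²)) = 25%, ζ = −ln(0.25)/√(π²+ln²(0.25)) = 0.4037.
Characteristic equation s² + 2.8s + 5.7K_p = 0 gives ζ = 2.8/(2√(5.7K_p)).
Setting ζ = 0.4037: √(5.7K_p) = 2.8/(2·0.4037) = 3.468, so K_p = 12.03/5.7 = 2.11.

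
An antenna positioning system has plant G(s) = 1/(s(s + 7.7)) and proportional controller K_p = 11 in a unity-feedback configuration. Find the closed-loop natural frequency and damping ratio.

The closed-loop denominator is s(s+7.7) + 11·1 = s² + 7.7s + 11.
So ω_n² = 11 ⇒ ω_n = 3.317 rad/s, and ζ = 7.7/(2ω_n) = 1.16.

ω_n = 3.32 rad/s, ζ = 1.16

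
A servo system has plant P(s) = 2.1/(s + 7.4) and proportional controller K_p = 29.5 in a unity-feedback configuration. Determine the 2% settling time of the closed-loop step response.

Closed-loop transfer function: T(s) = K_p·P(s)/(1 + K_p·P(s)) = 61.95/(s + 7.4 + 61.95) = 61.95/(s + 69.35).
Time constant τ = 1/69.35 = 0.01442 s, so the 2% settling time is about 4τ = 0.0577 s.

T_s ≈ 0.0577 s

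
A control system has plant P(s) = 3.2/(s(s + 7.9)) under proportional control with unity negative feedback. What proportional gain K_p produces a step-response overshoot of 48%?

From %OS = 100·exp(−πζ/√(1−ζ²)) = 48%, ζ = −ln(0.48)/√(π²+ln²(0.48)) = 0.2275.
Characteristic equation s² + 7.9s + 3.2K_p = 0 gives ζ = 7.9/(2√(3.2K_p)).
Setting ζ = 0.2275: √(3.2K_p) = 7.9/(2·0.2275) = 17.36, so K_p = 301.5/3.2 = 94.2.

K_p = 94.2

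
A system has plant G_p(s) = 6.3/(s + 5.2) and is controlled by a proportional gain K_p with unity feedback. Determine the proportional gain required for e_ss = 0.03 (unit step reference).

For a type-0 loop with proportional control, e_ss = 1/(1 + K_p·G_p(0)).
G_p(0) = 1.212. Require 1/(1 + K_p·1.212) = 0.03, so 1 + 1.212·K_p = 33.33.
K_p = (33.33 − 1)/1.212 = 26.7.

K_p = 26.7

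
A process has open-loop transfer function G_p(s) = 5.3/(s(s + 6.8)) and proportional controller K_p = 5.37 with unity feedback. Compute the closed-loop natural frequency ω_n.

The closed-loop denominator is s(s+6.8) + 5.37·5.3 = s² + 6.8s + 28.46.
So ω_n² = 28.46 ⇒ ω_n = 5.335 rad/s, and ζ = 6.8/(2ω_n) = 0.637.

ω_n = 5.33 rad/s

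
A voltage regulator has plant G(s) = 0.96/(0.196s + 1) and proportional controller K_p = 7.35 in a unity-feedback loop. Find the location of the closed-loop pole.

Closed loop: T(s) = K_p·G/(1+K_p·G) = 7.056/(0.196s + 1 + 7.056), with pole at s = −(1 + 7.056)/0.196 = −41.1.

s = -41.1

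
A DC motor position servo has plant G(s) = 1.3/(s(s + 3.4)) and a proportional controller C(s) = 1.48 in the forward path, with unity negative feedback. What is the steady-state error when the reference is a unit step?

0

The open loop C(s)G(s) has a pole at the origin (type 1), so the static position error constant is infinite and e_ss = 1/(1+∞) = 0.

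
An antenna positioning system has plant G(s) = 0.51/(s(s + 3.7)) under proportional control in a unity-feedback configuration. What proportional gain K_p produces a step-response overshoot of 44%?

K_p = 105

From %OS = 100·exp(−πζ/√(1−ζ²)) = 44%, ζ = −ln(0.44)/√(π²+ln²(0.44)) = 0.2528.
Characteristic equation s² + 3.7s + 0.51K_p = 0 gives ζ = 3.7/(2√(0.51K_p)).
Setting ζ = 0.2528: √(0.51K_p) = 3.7/(2·0.2528) = 7.317, so K_p = 53.54/0.51 = 105.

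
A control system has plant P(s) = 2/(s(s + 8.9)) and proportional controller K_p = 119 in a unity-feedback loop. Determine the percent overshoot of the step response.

38.8%

From 1 + K_pP(s) = 0: s² + 8.9s + 238 = 0 ⇒ ω_n = 15.43, ζ = 0.2885.
%OS = 100·exp(−πζ/√(1−ζ²)) = 100·exp(−π·0.2885/√0.9168) = 38.8%.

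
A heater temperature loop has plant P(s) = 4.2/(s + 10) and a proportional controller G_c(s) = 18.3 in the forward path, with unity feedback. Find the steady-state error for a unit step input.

The loop is type 0. Static position error constant K_pos = G_c(0)·P(0) = 18.3·0.42 = 7.686.
Steady-state error to a unit step: e_ss = 1/(1+K_pos) = 1/8.686 = 0.115.

0.115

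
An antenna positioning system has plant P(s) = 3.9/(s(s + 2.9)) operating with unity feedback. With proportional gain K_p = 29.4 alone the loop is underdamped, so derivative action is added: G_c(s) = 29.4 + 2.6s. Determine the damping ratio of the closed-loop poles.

ζ = 0.609

Forward path: (29.4 + 2.6s)·3.9/(s(s+2.9)). The closed-loop characteristic equation is s² + (2.9 + 3.9·2.6)s + 3.9·29.4 = 0.
That is s² + 13.04s + 114.7 = 0, so ω_n = 10.71 rad/s and ζ = 13.04/(2·10.71) = 0.6089.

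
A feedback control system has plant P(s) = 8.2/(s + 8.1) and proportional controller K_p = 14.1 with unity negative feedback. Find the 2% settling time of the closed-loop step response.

Closed-loop transfer function: T(s) = K_p·P(s)/(1 + K_p·P(s)) = 115.6/(s + 8.1 + 115.6) = 115.6/(s + 123.7).
Time constant τ = 1/123.7 = 0.008083 s, so the 2% settling time is about 4τ = 0.0323 s.

T_s ≈ 0.0323 s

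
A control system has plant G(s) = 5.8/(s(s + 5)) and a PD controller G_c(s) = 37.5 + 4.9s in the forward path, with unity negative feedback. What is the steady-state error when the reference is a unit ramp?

0.023

The loop has one pole at the origin (type 1). Velocity error constant K_v = lim_{s→0} s·G_c(s)G(s) = 37.5·5.8/5 = 43.5.
Steady-state error to a unit ramp: e_ss = 1/K_v = 0.023.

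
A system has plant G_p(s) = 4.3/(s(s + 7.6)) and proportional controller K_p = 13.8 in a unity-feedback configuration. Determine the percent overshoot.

The closed-loop denominator s² + 7.6s + 59.34 gives ω_n = √59.34 = 7.703 and ζ = 7.6/(2ω_n) = 0.4933.
%OS = 100·exp(−πζ/√(1−ζ²)) = 100·exp(−π·0.4933/√0.7567) = 16.8%.

16.8%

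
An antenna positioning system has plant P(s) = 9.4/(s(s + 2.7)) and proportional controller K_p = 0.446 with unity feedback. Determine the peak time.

Closed-loop characteristic equation: s² + 2.7s + 4.192 = 0, so ω_n = 2.048 rad/s and ζ = 2.7/(2·2.048) = 0.6593.
Damped frequency ω_d = ω_n√(1−ζ²) = 1.539 rad/s, so peak time T_p = π/ω_d = 2.04 s.

T_p = 2.04 s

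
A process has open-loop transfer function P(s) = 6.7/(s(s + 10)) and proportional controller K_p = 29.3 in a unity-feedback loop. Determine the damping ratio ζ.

ζ = 0.357

The closed-loop denominator is s(s+10) + 29.3·6.7 = s² + 10s + 196.3.
Matching s² + 2ζω_n s + ω_n²: ω_n = √196.3 = 14.01 rad/s and 2ζω_n = 10, so ζ = 10/(2·14.01) = 0.357.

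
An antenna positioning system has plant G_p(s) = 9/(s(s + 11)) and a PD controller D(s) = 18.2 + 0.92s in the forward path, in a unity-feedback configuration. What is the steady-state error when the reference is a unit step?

The open loop D(s)G_p(s) has a pole at the origin (type 1), so the static position error constant is infinite and e_ss = 1/(1+∞) = 0.

0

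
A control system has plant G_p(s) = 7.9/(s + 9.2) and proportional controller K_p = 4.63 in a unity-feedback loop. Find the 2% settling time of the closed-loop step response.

T_s ≈ 0.0874 s

Closed-loop transfer function: T(s) = K_p·G_p(s)/(1 + K_p·G_p(s)) = 36.58/(s + 9.2 + 36.58) = 36.58/(s + 45.78).
Time constant τ = 1/45.78 = 0.02185 s, so the 2% settling time is about 4τ = 0.0874 s.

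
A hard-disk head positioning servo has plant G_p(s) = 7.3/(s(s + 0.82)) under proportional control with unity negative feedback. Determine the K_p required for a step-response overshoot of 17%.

From %OS = 100·exp(−πζ/√(1−ζ²)) = 17%, ζ = −ln(0.17)/√(π²+ln²(0.17)) = 0.4913.
Characteristic equation s² + 0.82s + 7.3K_p = 0 gives ζ = 0.82/(2√(7.3K_p)).
Setting ζ = 0.4913: √(7.3K_p) = 0.82/(2·0.4913) = 0.8346, so K_p = 0.6965/7.3 = 0.0954.

K_p = 0.0954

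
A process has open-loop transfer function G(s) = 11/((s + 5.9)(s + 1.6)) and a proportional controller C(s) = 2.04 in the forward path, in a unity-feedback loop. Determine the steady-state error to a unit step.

The loop is type 0. Static position error constant K_pos = C(0)·G(0) = 2.04·1.165 = 2.377.
Steady-state error to a unit step: e_ss = 1/(1+K_pos) = 1/3.377 = 0.296.

0.296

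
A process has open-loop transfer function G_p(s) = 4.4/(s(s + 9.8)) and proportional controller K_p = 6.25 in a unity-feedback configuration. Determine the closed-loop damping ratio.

1 + K_p·G_p(s) = 0 gives s² + 9.8s + 27.5 = 0.
Matching s² + 2ζω_n s + ω_n²: ω_n = √27.5 = 5.244 rad/s and 2ζω_n = 9.8, so ζ = 9.8/(2·5.244) = 0.934.

ζ = 0.934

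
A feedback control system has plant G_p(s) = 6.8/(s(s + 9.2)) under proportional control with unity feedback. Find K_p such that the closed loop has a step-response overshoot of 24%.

From %OS = 100·exp(−πζ/√(1−ζ²)) = 24%, ζ = −ln(0.24)/√(π²+ln²(0.24)) = 0.4136.
Characteristic equation s² + 9.2s + 6.8K_p = 0 gives ζ = 9.2/(2√(6.8K_p)).
Setting ζ = 0.4136: √(6.8K_p) = 9.2/(2·0.4136) = 11.12, so K_p = 123.7/6.8 = 18.2.

K_p = 18.2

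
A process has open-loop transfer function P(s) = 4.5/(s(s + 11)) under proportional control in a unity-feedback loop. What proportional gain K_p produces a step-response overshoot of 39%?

From %OS = 100·exp(−πζ/√(1−ζ²)) = 39%, ζ = −ln(0.39)/√(π²+ln²(0.39)) = 0.2871.
Characteristic equation s² + 11s + 4.5K_p = 0 gives ζ = 11/(2√(4.5K_p)).
Setting ζ = 0.2871: √(4.5K_p) = 11/(2·0.2871) = 19.16, so K_p = 367/4.5 = 81.6.

K_p = 81.6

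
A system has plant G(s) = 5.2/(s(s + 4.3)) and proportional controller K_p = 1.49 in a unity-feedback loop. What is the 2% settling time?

T_s ≈ 1.86 s

Closed-loop characteristic equation: s² + 4.3s + 7.748 = 0, so ω_n = 2.784 rad/s and ζ = 4.3/(2·2.784) = 0.7724.
2% settling time T_s ≈ 4/(ζω_n) = 4/2.15 = 1.86 s.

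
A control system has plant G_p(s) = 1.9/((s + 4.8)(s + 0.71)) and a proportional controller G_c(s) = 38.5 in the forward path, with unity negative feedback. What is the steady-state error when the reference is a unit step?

The loop is type 0. Static position error constant K_pos = G_c(0)·G_p(0) = 38.5·0.5575 = 21.46.
Steady-state error to a unit step: e_ss = 1/(1+K_pos) = 1/22.46 = 0.0445.

0.0445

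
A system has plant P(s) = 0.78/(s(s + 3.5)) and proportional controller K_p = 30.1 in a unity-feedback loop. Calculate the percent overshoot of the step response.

The closed-loop denominator s² + 3.5s + 23.48 gives ω_n = √23.48 = 4.845 and ζ = 3.5/(2ω_n) = 0.3612.
%OS = 100·exp(−πζ/√(1−ζ²)) = 100·exp(−π·0.3612/√0.8696) = 29.6%.

29.6%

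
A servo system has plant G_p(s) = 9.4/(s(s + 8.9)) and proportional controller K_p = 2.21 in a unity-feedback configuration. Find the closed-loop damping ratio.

ζ = 0.976

The closed-loop denominator is s(s+8.9) + 2.21·9.4 = s² + 8.9s + 20.77.
Matching s² + 2ζω_n s + ω_n²: ω_n = √20.77 = 4.558 rad/s and 2ζω_n = 8.9, so ζ = 8.9/(2·4.558) = 0.976.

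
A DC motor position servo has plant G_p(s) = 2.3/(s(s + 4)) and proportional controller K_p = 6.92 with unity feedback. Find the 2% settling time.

T_s ≈ 2 s

From 1 + K_pG_p(s) = 0: s² + 4s + 15.92 = 0 ⇒ ω_n = 3.989, ζ = 0.5013.
2% settling time T_s ≈ 4/(ζω_n) = 4/2 = 2 s.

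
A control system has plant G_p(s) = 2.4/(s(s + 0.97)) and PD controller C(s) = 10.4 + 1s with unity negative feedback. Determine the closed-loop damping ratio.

Forward path: (10.4 + 1s)·2.4/(s(s+0.97)). The closed-loop characteristic equation is s² + (0.97 + 2.4·1)s + 2.4·10.4 = 0.
That is s² + 3.37s + 24.96 = 0, so ω_n = 4.996 rad/s and ζ = 3.37/(2·4.996) = 0.3373.

ζ = 0.337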